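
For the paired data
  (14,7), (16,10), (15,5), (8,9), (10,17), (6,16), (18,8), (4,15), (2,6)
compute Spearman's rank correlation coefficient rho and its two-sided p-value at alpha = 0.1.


Step 1: Rank x and y separately (midranks; no ties here).
rank(x): 14->6, 16->8, 15->7, 8->4, 10->5, 6->3, 18->9, 4->2, 2->1
rank(y): 7->3, 10->6, 5->1, 9->5, 17->9, 16->8, 8->4, 15->7, 6->2
Step 2: d_i = R_x(i) - R_y(i); compute d_i^2.
  (6-3)^2=9, (8-6)^2=4, (7-1)^2=36, (4-5)^2=1, (5-9)^2=16, (3-8)^2=25, (9-4)^2=25, (2-7)^2=25, (1-2)^2=1
sum(d^2) = 142.
Step 3: rho = 1 - 6*142 / (9*(9^2 - 1)) = 1 - 852/720 = -0.183333.
Step 4: Under H0, t = rho * sqrt((n-2)/(1-rho^2)) = -0.4934 ~ t(7).
Step 5: Two-sided p-value from the t-distribution with 7 df = 0.636820.
Step 6: alpha = 0.1. fail to reject H0.

rho = -0.1833, p = 0.636820, fail to reject H0 at alpha = 0.1.


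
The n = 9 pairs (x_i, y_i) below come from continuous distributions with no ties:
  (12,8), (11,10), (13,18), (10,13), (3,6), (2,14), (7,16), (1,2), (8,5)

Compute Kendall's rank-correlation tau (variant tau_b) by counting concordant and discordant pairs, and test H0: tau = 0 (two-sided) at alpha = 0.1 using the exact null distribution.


Step 1: Enumerate the 36 unordered pairs (i,j) with i<j and classify each by sign(x_j-x_i) * sign(y_j-y_i).
  (1,2):dx=-1,dy=+2->D; (1,3):dx=+1,dy=+10->C; (1,4):dx=-2,dy=+5->D; (1,5):dx=-9,dy=-2->C
  (1,6):dx=-10,dy=+6->D; (1,7):dx=-5,dy=+8->D; (1,8):dx=-11,dy=-6->C; (1,9):dx=-4,dy=-3->C
  (2,3):dx=+2,dy=+8->C; (2,4):dx=-1,dy=+3->D; (2,5):dx=-8,dy=-4->C; (2,6):dx=-9,dy=+4->D
  (2,7):dx=-4,dy=+6->D; (2,8):dx=-10,dy=-8->C; (2,9):dx=-3,dy=-5->C; (3,4):dx=-3,dy=-5->C
  (3,5):dx=-10,dy=-12->C; (3,6):dx=-11,dy=-4->C; (3,7):dx=-6,dy=-2->C; (3,8):dx=-12,dy=-16->C
  (3,9):dx=-5,dy=-13->C; (4,5):dx=-7,dy=-7->C; (4,6):dx=-8,dy=+1->D; (4,7):dx=-3,dy=+3->D
  (4,8):dx=-9,dy=-11->C; (4,9):dx=-2,dy=-8->C; (5,6):dx=-1,dy=+8->D; (5,7):dx=+4,dy=+10->C
  (5,8):dx=-2,dy=-4->C; (5,9):dx=+5,dy=-1->D; (6,7):dx=+5,dy=+2->C; (6,8):dx=-1,dy=-12->C
  (6,9):dx=+6,dy=-9->D; (7,8):dx=-6,dy=-14->C; (7,9):dx=+1,dy=-11->D; (8,9):dx=+7,dy=+3->C
Step 2: C = 23, D = 13, total pairs = 36.
Step 3: tau = (C - D)/(n(n-1)/2) = (23 - 13)/36 = 0.277778.
Step 4: Exact two-sided p-value (enumerate n! = 362880 permutations of y under H0): p = 0.358488.
Step 5: alpha = 0.1. fail to reject H0.

tau_b = 0.2778 (C=23, D=13), p = 0.358488, fail to reject H0.


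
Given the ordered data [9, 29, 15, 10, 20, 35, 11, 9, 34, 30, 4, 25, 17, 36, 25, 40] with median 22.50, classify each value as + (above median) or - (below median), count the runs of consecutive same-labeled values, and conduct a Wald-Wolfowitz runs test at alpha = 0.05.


Step 1: Compute median = 22.50; label A = above, B = below.
Labels in order: BABBBABBAABABAAA  (n_A = 8, n_B = 8)
Step 2: Count runs R = 10.
Step 3: Under H0 (random ordering), E[R] = 2*n_A*n_B/(n_A+n_B) + 1 = 2*8*8/16 + 1 = 9.0000.
        Var[R] = 2*n_A*n_B*(2*n_A*n_B - n_A - n_B) / ((n_A+n_B)^2 * (n_A+n_B-1)) = 14336/3840 = 3.7333.
        SD[R] = 1.9322.
Step 4: Continuity-corrected z = (R - 0.5 - E[R]) / SD[R] = (10 - 0.5 - 9.0000) / 1.9322 = 0.2588.
Step 5: Two-sided p-value via normal approximation = 2*(1 - Phi(|z|)) = 0.795809.
Step 6: alpha = 0.05. fail to reject H0.

R = 10, z = 0.2588, p = 0.795809, fail to reject H0.


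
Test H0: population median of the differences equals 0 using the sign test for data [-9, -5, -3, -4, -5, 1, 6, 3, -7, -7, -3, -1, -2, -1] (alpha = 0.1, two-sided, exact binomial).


Step 1: Discard zero differences. Original n = 14; n_eff = number of nonzero differences = 14.
Nonzero differences (with sign): -9, -5, -3, -4, -5, +1, +6, +3, -7, -7, -3, -1, -2, -1
Step 2: Count signs: positive = 3, negative = 11.
Step 3: Under H0: P(positive) = 0.5, so the number of positives S ~ Bin(14, 0.5).
Step 4: Two-sided exact p-value = sum of Bin(14,0.5) probabilities at or below the observed probability = 0.057373.
Step 5: alpha = 0.1. reject H0.

n_eff = 14, pos = 3, neg = 11, p = 0.057373, reject H0.


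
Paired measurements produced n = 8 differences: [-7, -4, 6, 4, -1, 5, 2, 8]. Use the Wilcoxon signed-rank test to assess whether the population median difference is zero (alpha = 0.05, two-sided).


Step 1: Drop any zero differences (none here) and take |d_i|.
|d| = [7, 4, 6, 4, 1, 5, 2, 8]
Step 2: Midrank |d_i| (ties get averaged ranks).
ranks: |7|->7, |4|->3.5, |6|->6, |4|->3.5, |1|->1, |5|->5, |2|->2, |8|->8
Step 3: Attach original signs; sum ranks with positive sign and with negative sign.
W+ = 6 + 3.5 + 5 + 2 + 8 = 24.5
W- = 7 + 3.5 + 1 = 11.5
(Check: W+ + W- = 36 should equal n(n+1)/2 = 36.)
Step 4: Test statistic W = min(W+, W-) = 11.5.
Step 5: Ties in |d|, so use the tie-corrected normal approximation.
        E[W] = n(n+1)/4 = 8*9/4 = 18.
        Tie groups: |d|=4 (t=2); sum(t^3 - t) = 6.
        Var[W] = n(n+1)(2n+1)/24 - sum(t^3-t)/48 = 1224/24 - 6/48 = 50.875.
        z = (W - E[W]) / sqrt(Var[W]) = (11.5 - 18) / 7.1327 = -0.9113.
        Two-sided p = 2*Phi(z) = 0.362138.
Step 6: alpha = 0.05. fail to reject H0.

W+ = 24.5, W- = 11.5, W = min = 11.5, p = 0.362138, fail to reject H0.


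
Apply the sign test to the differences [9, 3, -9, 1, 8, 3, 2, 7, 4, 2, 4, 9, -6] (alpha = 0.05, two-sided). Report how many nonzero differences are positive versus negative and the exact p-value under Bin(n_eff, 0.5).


Step 1: Discard zero differences. Original n = 13; n_eff = number of nonzero differences = 13.
Nonzero differences (with sign): +9, +3, -9, +1, +8, +3, +2, +7, +4, +2, +4, +9, -6
Step 2: Count signs: positive = 11, negative = 2.
Step 3: Under H0: P(positive) = 0.5, so the number of positives S ~ Bin(13, 0.5).
Step 4: Two-sided exact p-value = sum of Bin(13,0.5) probabilities at or below the observed probability = 0.022461.
Step 5: alpha = 0.05. reject H0.

n_eff = 13, pos = 11, neg = 2, p = 0.022461, reject H0.


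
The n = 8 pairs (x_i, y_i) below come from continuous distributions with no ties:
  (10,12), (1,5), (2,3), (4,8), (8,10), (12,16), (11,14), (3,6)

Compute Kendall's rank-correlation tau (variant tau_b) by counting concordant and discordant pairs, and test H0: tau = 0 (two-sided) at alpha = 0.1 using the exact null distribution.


Step 1: Enumerate the 28 unordered pairs (i,j) with i<j and classify each by sign(x_j-x_i) * sign(y_j-y_i).
  (1,2):dx=-9,dy=-7->C; (1,3):dx=-8,dy=-9->C; (1,4):dx=-6,dy=-4->C; (1,5):dx=-2,dy=-2->C
  (1,6):dx=+2,dy=+4->C; (1,7):dx=+1,dy=+2->C; (1,8):dx=-7,dy=-6->C; (2,3):dx=+1,dy=-2->D
  (2,4):dx=+3,dy=+3->C; (2,5):dx=+7,dy=+5->C; (2,6):dx=+11,dy=+11->C; (2,7):dx=+10,dy=+9->C
  (2,8):dx=+2,dy=+1->C; (3,4):dx=+2,dy=+5->C; (3,5):dx=+6,dy=+7->C; (3,6):dx=+10,dy=+13->C
  (3,7):dx=+9,dy=+11->C; (3,8):dx=+1,dy=+3->C; (4,5):dx=+4,dy=+2->C; (4,6):dx=+8,dy=+8->C
  (4,7):dx=+7,dy=+6->C; (4,8):dx=-1,dy=-2->C; (5,6):dx=+4,dy=+6->C; (5,7):dx=+3,dy=+4->C
  (5,8):dx=-5,dy=-4->C; (6,7):dx=-1,dy=-2->C; (6,8):dx=-9,dy=-10->C; (7,8):dx=-8,dy=-8->C
Step 2: C = 27, D = 1, total pairs = 28.
Step 3: tau = (C - D)/(n(n-1)/2) = (27 - 1)/28 = 0.928571.
Step 4: Exact two-sided p-value (enumerate n! = 40320 permutations of y under H0): p = 0.000397.
Step 5: alpha = 0.1. reject H0.

tau_b = 0.9286 (C=27, D=1), p = 0.000397, reject H0.


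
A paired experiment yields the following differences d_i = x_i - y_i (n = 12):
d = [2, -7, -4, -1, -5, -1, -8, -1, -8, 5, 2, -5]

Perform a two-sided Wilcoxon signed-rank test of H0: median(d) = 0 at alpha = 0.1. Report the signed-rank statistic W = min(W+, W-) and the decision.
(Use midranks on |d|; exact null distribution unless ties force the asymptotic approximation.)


Step 1: Drop any zero differences (none here) and take |d_i|.
|d| = [2, 7, 4, 1, 5, 1, 8, 1, 8, 5, 2, 5]
Step 2: Midrank |d_i| (ties get averaged ranks).
ranks: |2|->4.5, |7|->10, |4|->6, |1|->2, |5|->8, |1|->2, |8|->11.5, |1|->2, |8|->11.5, |5|->8, |2|->4.5, |5|->8
Step 3: Attach original signs; sum ranks with positive sign and with negative sign.
W+ = 4.5 + 8 + 4.5 = 17
W- = 10 + 6 + 2 + 8 + 2 + 11.5 + 2 + 11.5 + 8 = 61
(Check: W+ + W- = 78 should equal n(n+1)/2 = 78.)
Step 4: Test statistic W = min(W+, W-) = 17.
Step 5: Ties in |d|, so use the tie-corrected normal approximation.
        E[W] = n(n+1)/4 = 12*13/4 = 39.
        Tie groups: |d|=1 (t=3), |d|=2 (t=2), |d|=5 (t=3), |d|=8 (t=2); sum(t^3 - t) = 60.
        Var[W] = n(n+1)(2n+1)/24 - sum(t^3-t)/48 = 3900/24 - 60/48 = 161.25.
        z = (W - E[W]) / sqrt(Var[W]) = (17 - 39) / 12.6984 = -1.7325.
        Two-sided p = 2*Phi(z) = 0.083185.
Step 6: alpha = 0.1. reject H0.

W+ = 17, W- = 61, W = min = 17, p = 0.083185, reject H0.


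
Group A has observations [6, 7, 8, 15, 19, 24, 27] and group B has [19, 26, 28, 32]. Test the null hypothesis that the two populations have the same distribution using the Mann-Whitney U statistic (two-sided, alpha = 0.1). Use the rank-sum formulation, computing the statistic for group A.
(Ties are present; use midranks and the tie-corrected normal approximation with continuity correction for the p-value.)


Step 1: Combine and sort all 11 observations; assign midranks.
sorted (value, group): (6,X), (7,X), (8,X), (15,X), (19,X), (19,Y), (24,X), (26,Y), (27,X), (28,Y), (32,Y)
ranks: 6->1, 7->2, 8->3, 15->4, 19->5.5, 19->5.5, 24->7, 26->8, 27->9, 28->10, 32->11
Step 2: Rank sum for X: R1 = 1 + 2 + 3 + 4 + 5.5 + 7 + 9 = 31.5.
Step 3: U_X = R1 - n1(n1+1)/2 = 31.5 - 7*8/2 = 31.5 - 28 = 3.5.
       U_Y = n1*n2 - U_X = 28 - 3.5 = 24.5.
Step 4: Ties are present, so use the tie-corrected normal approximation (with continuity correction) for the p-value.
Step 5: p-value = 0.058207; compare to alpha = 0.1. reject H0.

U_X = 3.5, p = 0.058207, reject H0 at alpha = 0.1.


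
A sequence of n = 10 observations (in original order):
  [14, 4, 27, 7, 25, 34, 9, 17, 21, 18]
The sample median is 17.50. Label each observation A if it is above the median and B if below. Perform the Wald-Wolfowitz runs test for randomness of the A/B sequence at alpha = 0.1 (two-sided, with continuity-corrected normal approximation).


Step 1: Compute median = 17.50; label A = above, B = below.
Labels in order: BBABAABBAA  (n_A = 5, n_B = 5)
Step 2: Count runs R = 6.
Step 3: Under H0 (random ordering), E[R] = 2*n_A*n_B/(n_A+n_B) + 1 = 2*5*5/10 + 1 = 6.0000.
        Var[R] = 2*n_A*n_B*(2*n_A*n_B - n_A - n_B) / ((n_A+n_B)^2 * (n_A+n_B-1)) = 2000/900 = 2.2222.
        SD[R] = 1.4907.
Step 4: R = E[R], so z = 0 with no continuity correction.
Step 5: Two-sided p-value via normal approximation = 2*(1 - Phi(|z|)) = 1.000000.
Step 6: alpha = 0.1. fail to reject H0.

R = 6, z = 0.0000, p = 1.000000, fail to reject H0.


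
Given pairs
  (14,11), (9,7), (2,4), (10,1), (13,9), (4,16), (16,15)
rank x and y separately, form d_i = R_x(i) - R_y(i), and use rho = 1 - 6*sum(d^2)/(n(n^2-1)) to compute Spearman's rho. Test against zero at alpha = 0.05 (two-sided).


Step 1: Rank x and y separately (midranks; no ties here).
rank(x): 14->6, 9->3, 2->1, 10->4, 13->5, 4->2, 16->7
rank(y): 11->5, 7->3, 4->2, 1->1, 9->4, 16->7, 15->6
Step 2: d_i = R_x(i) - R_y(i); compute d_i^2.
  (6-5)^2=1, (3-3)^2=0, (1-2)^2=1, (4-1)^2=9, (5-4)^2=1, (2-7)^2=25, (7-6)^2=1
sum(d^2) = 38.
Step 3: rho = 1 - 6*38 / (7*(7^2 - 1)) = 1 - 228/336 = 0.321429.
Step 4: Under H0, t = rho * sqrt((n-2)/(1-rho^2)) = 0.7590 ~ t(5).
Step 5: Two-sided p-value from the t-distribution with 5 df = 0.482072.
Step 6: alpha = 0.05. fail to reject H0.

rho = 0.3214, p = 0.482072, fail to reject H0 at alpha = 0.05.


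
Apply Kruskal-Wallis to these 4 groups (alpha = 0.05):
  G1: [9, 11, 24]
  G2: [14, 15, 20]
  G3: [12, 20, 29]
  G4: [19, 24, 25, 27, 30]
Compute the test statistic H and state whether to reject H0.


Step 1: Combine all N = 14 observations and assign midranks.
sorted (value, group, rank): (9,G1,1), (11,G1,2), (12,G3,3), (14,G2,4), (15,G2,5), (19,G4,6), (20,G2,7.5), (20,G3,7.5), (24,G1,9.5), (24,G4,9.5), (25,G4,11), (27,G4,12), (29,G3,13), (30,G4,14)
Step 2: Sum ranks within each group.
R_1 = 12.5 (n_1 = 3)
R_2 = 16.5 (n_2 = 3)
R_3 = 23.5 (n_3 = 3)
R_4 = 52.5 (n_4 = 5)
Step 3: H = 12/(N(N+1)) * sum(R_i^2/n_i) - 3(N+1)
     = 12/(14*15) * (12.5^2/3 + 16.5^2/3 + 23.5^2/3 + 52.5^2/5) - 3*15
     = 0.057143 * 878.167 - 45
     = 5.180952.
Step 4: Ties present; correction factor C = 1 - 12/(14^3 - 14) = 0.995604. Corrected H = 5.180952 / 0.995604 = 5.203826.
Step 5: Under H0, H ~ chi^2(3); p-value = 0.157466.
Step 6: alpha = 0.05. fail to reject H0.

H = 5.2038, df = 3, p = 0.157466, fail to reject H0.


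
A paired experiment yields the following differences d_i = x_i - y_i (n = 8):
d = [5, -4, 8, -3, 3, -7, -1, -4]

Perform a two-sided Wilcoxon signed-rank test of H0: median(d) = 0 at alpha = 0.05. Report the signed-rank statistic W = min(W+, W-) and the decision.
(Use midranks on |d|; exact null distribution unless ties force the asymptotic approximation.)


Step 1: Drop any zero differences (none here) and take |d_i|.
|d| = [5, 4, 8, 3, 3, 7, 1, 4]
Step 2: Midrank |d_i| (ties get averaged ranks).
ranks: |5|->6, |4|->4.5, |8|->8, |3|->2.5, |3|->2.5, |7|->7, |1|->1, |4|->4.5
Step 3: Attach original signs; sum ranks with positive sign and with negative sign.
W+ = 6 + 8 + 2.5 = 16.5
W- = 4.5 + 2.5 + 7 + 1 + 4.5 = 19.5
(Check: W+ + W- = 36 should equal n(n+1)/2 = 36.)
Step 4: Test statistic W = min(W+, W-) = 16.5.
Step 5: Ties in |d|, so use the tie-corrected normal approximation.
        E[W] = n(n+1)/4 = 8*9/4 = 18.
        Tie groups: |d|=3 (t=2), |d|=4 (t=2); sum(t^3 - t) = 12.
        Var[W] = n(n+1)(2n+1)/24 - sum(t^3-t)/48 = 1224/24 - 12/48 = 50.75.
        z = (W - E[W]) / sqrt(Var[W]) = (16.5 - 18) / 7.1239 = -0.2106.
        Two-sided p = 2*Phi(z) = 0.833232.
Step 6: alpha = 0.05. fail to reject H0.

W+ = 16.5, W- = 19.5, W = min = 16.5, p = 0.833232, fail to reject H0.


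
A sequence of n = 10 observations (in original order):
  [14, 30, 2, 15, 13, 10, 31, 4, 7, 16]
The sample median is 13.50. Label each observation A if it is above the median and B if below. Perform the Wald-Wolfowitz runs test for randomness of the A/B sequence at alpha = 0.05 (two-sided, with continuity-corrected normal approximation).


Step 1: Compute median = 13.50; label A = above, B = below.
Labels in order: AABABBABBA  (n_A = 5, n_B = 5)
Step 2: Count runs R = 7.
Step 3: Under H0 (random ordering), E[R] = 2*n_A*n_B/(n_A+n_B) + 1 = 2*5*5/10 + 1 = 6.0000.
        Var[R] = 2*n_A*n_B*(2*n_A*n_B - n_A - n_B) / ((n_A+n_B)^2 * (n_A+n_B-1)) = 2000/900 = 2.2222.
        SD[R] = 1.4907.
Step 4: Continuity-corrected z = (R - 0.5 - E[R]) / SD[R] = (7 - 0.5 - 6.0000) / 1.4907 = 0.3354.
Step 5: Two-sided p-value via normal approximation = 2*(1 - Phi(|z|)) = 0.737316.
Step 6: alpha = 0.05. fail to reject H0.

R = 7, z = 0.3354, p = 0.737316, fail to reject H0.


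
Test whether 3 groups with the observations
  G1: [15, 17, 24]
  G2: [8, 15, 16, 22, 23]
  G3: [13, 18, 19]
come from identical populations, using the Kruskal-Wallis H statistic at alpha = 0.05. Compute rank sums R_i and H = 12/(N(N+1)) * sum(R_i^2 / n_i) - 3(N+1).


Step 1: Combine all N = 11 observations and assign midranks.
sorted (value, group, rank): (8,G2,1), (13,G3,2), (15,G1,3.5), (15,G2,3.5), (16,G2,5), (17,G1,6), (18,G3,7), (19,G3,8), (22,G2,9), (23,G2,10), (24,G1,11)
Step 2: Sum ranks within each group.
R_1 = 20.5 (n_1 = 3)
R_2 = 28.5 (n_2 = 5)
R_3 = 17 (n_3 = 3)
Step 3: H = 12/(N(N+1)) * sum(R_i^2/n_i) - 3(N+1)
     = 12/(11*12) * (20.5^2/3 + 28.5^2/5 + 17^2/3) - 3*12
     = 0.090909 * 398.867 - 36
     = 0.260606.
Step 4: Ties present; correction factor C = 1 - 6/(11^3 - 11) = 0.995455. Corrected H = 0.260606 / 0.995455 = 0.261796.
Step 5: Under H0, H ~ chi^2(2); p-value = 0.877307.
Step 6: alpha = 0.05. fail to reject H0.

H = 0.2618, df = 2, p = 0.877307, fail to reject H0.


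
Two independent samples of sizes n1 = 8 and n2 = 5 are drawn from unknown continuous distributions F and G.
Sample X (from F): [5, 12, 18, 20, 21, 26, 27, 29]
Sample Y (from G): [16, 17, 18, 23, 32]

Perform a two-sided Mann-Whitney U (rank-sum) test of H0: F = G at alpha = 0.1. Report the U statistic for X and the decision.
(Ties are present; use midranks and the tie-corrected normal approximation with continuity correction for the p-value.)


Step 1: Combine and sort all 13 observations; assign midranks.
sorted (value, group): (5,X), (12,X), (16,Y), (17,Y), (18,X), (18,Y), (20,X), (21,X), (23,Y), (26,X), (27,X), (29,X), (32,Y)
ranks: 5->1, 12->2, 16->3, 17->4, 18->5.5, 18->5.5, 20->7, 21->8, 23->9, 26->10, 27->11, 29->12, 32->13
Step 2: Rank sum for X: R1 = 1 + 2 + 5.5 + 7 + 8 + 10 + 11 + 12 = 56.5.
Step 3: U_X = R1 - n1(n1+1)/2 = 56.5 - 8*9/2 = 56.5 - 36 = 20.5.
       U_Y = n1*n2 - U_X = 40 - 20.5 = 19.5.
Step 4: Ties are present, so use the tie-corrected normal approximation (with continuity correction) for the p-value.
Step 5: p-value = 1.000000; compare to alpha = 0.1. fail to reject H0.

U_X = 20.5, p = 1.000000, fail to reject H0 at alpha = 0.1.


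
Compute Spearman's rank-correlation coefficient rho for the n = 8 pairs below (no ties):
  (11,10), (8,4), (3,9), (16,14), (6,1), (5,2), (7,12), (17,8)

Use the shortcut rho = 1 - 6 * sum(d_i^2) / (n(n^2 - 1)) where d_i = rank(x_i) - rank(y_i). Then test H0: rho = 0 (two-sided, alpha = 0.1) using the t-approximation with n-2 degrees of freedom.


Step 1: Rank x and y separately (midranks; no ties here).
rank(x): 11->6, 8->5, 3->1, 16->7, 6->3, 5->2, 7->4, 17->8
rank(y): 10->6, 4->3, 9->5, 14->8, 1->1, 2->2, 12->7, 8->4
Step 2: d_i = R_x(i) - R_y(i); compute d_i^2.
  (6-6)^2=0, (5-3)^2=4, (1-5)^2=16, (7-8)^2=1, (3-1)^2=4, (2-2)^2=0, (4-7)^2=9, (8-4)^2=16
sum(d^2) = 50.
Step 3: rho = 1 - 6*50 / (8*(8^2 - 1)) = 1 - 300/504 = 0.404762.
Step 4: Under H0, t = rho * sqrt((n-2)/(1-rho^2)) = 1.0842 ~ t(6).
Step 5: Two-sided p-value from the t-distribution with 6 df = 0.319889.
Step 6: alpha = 0.1. fail to reject H0.

rho = 0.4048, p = 0.319889, fail to reject H0 at alpha = 0.1.


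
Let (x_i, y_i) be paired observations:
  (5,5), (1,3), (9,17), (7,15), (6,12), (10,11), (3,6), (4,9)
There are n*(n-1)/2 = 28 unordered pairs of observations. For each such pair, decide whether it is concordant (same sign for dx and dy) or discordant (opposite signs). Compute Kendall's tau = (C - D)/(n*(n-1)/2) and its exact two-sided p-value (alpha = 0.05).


Step 1: Enumerate the 28 unordered pairs (i,j) with i<j and classify each by sign(x_j-x_i) * sign(y_j-y_i).
  (1,2):dx=-4,dy=-2->C; (1,3):dx=+4,dy=+12->C; (1,4):dx=+2,dy=+10->C; (1,5):dx=+1,dy=+7->C
  (1,6):dx=+5,dy=+6->C; (1,7):dx=-2,dy=+1->D; (1,8):dx=-1,dy=+4->D; (2,3):dx=+8,dy=+14->C
  (2,4):dx=+6,dy=+12->C; (2,5):dx=+5,dy=+9->C; (2,6):dx=+9,dy=+8->C; (2,7):dx=+2,dy=+3->C
  (2,8):dx=+3,dy=+6->C; (3,4):dx=-2,dy=-2->C; (3,5):dx=-3,dy=-5->C; (3,6):dx=+1,dy=-6->D
  (3,7):dx=-6,dy=-11->C; (3,8):dx=-5,dy=-8->C; (4,5):dx=-1,dy=-3->C; (4,6):dx=+3,dy=-4->D
  (4,7):dx=-4,dy=-9->C; (4,8):dx=-3,dy=-6->C; (5,6):dx=+4,dy=-1->D; (5,7):dx=-3,dy=-6->C
  (5,8):dx=-2,dy=-3->C; (6,7):dx=-7,dy=-5->C; (6,8):dx=-6,dy=-2->C; (7,8):dx=+1,dy=+3->C
Step 2: C = 23, D = 5, total pairs = 28.
Step 3: tau = (C - D)/(n(n-1)/2) = (23 - 5)/28 = 0.642857.
Step 4: Exact two-sided p-value (enumerate n! = 40320 permutations of y under H0): p = 0.031151.
Step 5: alpha = 0.05. reject H0.

tau_b = 0.6429 (C=23, D=5), p = 0.031151, reject H0.


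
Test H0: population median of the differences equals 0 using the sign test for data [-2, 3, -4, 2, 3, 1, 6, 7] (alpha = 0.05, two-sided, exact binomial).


Step 1: Discard zero differences. Original n = 8; n_eff = number of nonzero differences = 8.
Nonzero differences (with sign): -2, +3, -4, +2, +3, +1, +6, +7
Step 2: Count signs: positive = 6, negative = 2.
Step 3: Under H0: P(positive) = 0.5, so the number of positives S ~ Bin(8, 0.5).
Step 4: Two-sided exact p-value = sum of Bin(8,0.5) probabilities at or below the observed probability = 0.289062.
Step 5: alpha = 0.05. fail to reject H0.

n_eff = 8, pos = 6, neg = 2, p = 0.289062, fail to reject H0.


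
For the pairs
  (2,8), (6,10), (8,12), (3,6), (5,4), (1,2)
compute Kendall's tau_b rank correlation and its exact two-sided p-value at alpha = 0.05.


Step 1: Enumerate the 15 unordered pairs (i,j) with i<j and classify each by sign(x_j-x_i) * sign(y_j-y_i).
  (1,2):dx=+4,dy=+2->C; (1,3):dx=+6,dy=+4->C; (1,4):dx=+1,dy=-2->D; (1,5):dx=+3,dy=-4->D
  (1,6):dx=-1,dy=-6->C; (2,3):dx=+2,dy=+2->C; (2,4):dx=-3,dy=-4->C; (2,5):dx=-1,dy=-6->C
  (2,6):dx=-5,dy=-8->C; (3,4):dx=-5,dy=-6->C; (3,5):dx=-3,dy=-8->C; (3,6):dx=-7,dy=-10->C
  (4,5):dx=+2,dy=-2->D; (4,6):dx=-2,dy=-4->C; (5,6):dx=-4,dy=-2->C
Step 2: C = 12, D = 3, total pairs = 15.
Step 3: tau = (C - D)/(n(n-1)/2) = (12 - 3)/15 = 0.600000.
Step 4: Exact two-sided p-value (enumerate n! = 720 permutations of y under H0): p = 0.136111.
Step 5: alpha = 0.05. fail to reject H0.

tau_b = 0.6000 (C=12, D=3), p = 0.136111, fail to reject H0.


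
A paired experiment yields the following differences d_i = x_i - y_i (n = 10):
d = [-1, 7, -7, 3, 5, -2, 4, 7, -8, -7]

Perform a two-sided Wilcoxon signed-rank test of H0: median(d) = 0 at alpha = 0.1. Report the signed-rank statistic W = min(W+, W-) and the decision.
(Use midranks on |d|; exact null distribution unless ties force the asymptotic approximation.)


Step 1: Drop any zero differences (none here) and take |d_i|.
|d| = [1, 7, 7, 3, 5, 2, 4, 7, 8, 7]
Step 2: Midrank |d_i| (ties get averaged ranks).
ranks: |1|->1, |7|->7.5, |7|->7.5, |3|->3, |5|->5, |2|->2, |4|->4, |7|->7.5, |8|->10, |7|->7.5
Step 3: Attach original signs; sum ranks with positive sign and with negative sign.
W+ = 7.5 + 3 + 5 + 4 + 7.5 = 27
W- = 1 + 7.5 + 2 + 10 + 7.5 = 28
(Check: W+ + W- = 55 should equal n(n+1)/2 = 55.)
Step 4: Test statistic W = min(W+, W-) = 27.
Step 5: Ties in |d|, so use the tie-corrected normal approximation.
        E[W] = n(n+1)/4 = 10*11/4 = 27.5.
        Tie groups: |d|=7 (t=4); sum(t^3 - t) = 60.
        Var[W] = n(n+1)(2n+1)/24 - sum(t^3-t)/48 = 2310/24 - 60/48 = 95.
        z = (W - E[W]) / sqrt(Var[W]) = (27 - 27.5) / 9.7468 = -0.0513.
        Two-sided p = 2*Phi(z) = 0.959087.
Step 6: alpha = 0.1. fail to reject H0.

W+ = 27, W- = 28, W = min = 27, p = 0.959087, fail to reject H0.


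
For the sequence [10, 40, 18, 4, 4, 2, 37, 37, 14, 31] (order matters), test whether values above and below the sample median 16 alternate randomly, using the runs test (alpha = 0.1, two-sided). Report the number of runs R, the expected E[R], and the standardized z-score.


Step 1: Compute median = 16; label A = above, B = below.
Labels in order: BAABBBAABA  (n_A = 5, n_B = 5)
Step 2: Count runs R = 6.
Step 3: Under H0 (random ordering), E[R] = 2*n_A*n_B/(n_A+n_B) + 1 = 2*5*5/10 + 1 = 6.0000.
        Var[R] = 2*n_A*n_B*(2*n_A*n_B - n_A - n_B) / ((n_A+n_B)^2 * (n_A+n_B-1)) = 2000/900 = 2.2222.
        SD[R] = 1.4907.
Step 4: R = E[R], so z = 0 with no continuity correction.
Step 5: Two-sided p-value via normal approximation = 2*(1 - Phi(|z|)) = 1.000000.
Step 6: alpha = 0.1. fail to reject H0.

R = 6, z = 0.0000, p = 1.000000, fail to reject H0.


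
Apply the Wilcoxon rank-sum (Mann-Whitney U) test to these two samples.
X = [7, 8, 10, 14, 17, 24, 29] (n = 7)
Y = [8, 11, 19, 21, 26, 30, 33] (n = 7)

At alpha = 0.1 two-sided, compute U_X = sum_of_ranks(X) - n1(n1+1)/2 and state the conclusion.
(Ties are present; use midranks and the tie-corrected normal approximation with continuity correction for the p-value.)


Step 1: Combine and sort all 14 observations; assign midranks.
sorted (value, group): (7,X), (8,X), (8,Y), (10,X), (11,Y), (14,X), (17,X), (19,Y), (21,Y), (24,X), (26,Y), (29,X), (30,Y), (33,Y)
ranks: 7->1, 8->2.5, 8->2.5, 10->4, 11->5, 14->6, 17->7, 19->8, 21->9, 24->10, 26->11, 29->12, 30->13, 33->14
Step 2: Rank sum for X: R1 = 1 + 2.5 + 4 + 6 + 7 + 10 + 12 = 42.5.
Step 3: U_X = R1 - n1(n1+1)/2 = 42.5 - 7*8/2 = 42.5 - 28 = 14.5.
       U_Y = n1*n2 - U_X = 49 - 14.5 = 34.5.
Step 4: Ties are present, so use the tie-corrected normal approximation (with continuity correction) for the p-value.
Step 5: p-value = 0.224289; compare to alpha = 0.1. fail to reject H0.

U_X = 14.5, p = 0.224289, fail to reject H0 at alpha = 0.1.


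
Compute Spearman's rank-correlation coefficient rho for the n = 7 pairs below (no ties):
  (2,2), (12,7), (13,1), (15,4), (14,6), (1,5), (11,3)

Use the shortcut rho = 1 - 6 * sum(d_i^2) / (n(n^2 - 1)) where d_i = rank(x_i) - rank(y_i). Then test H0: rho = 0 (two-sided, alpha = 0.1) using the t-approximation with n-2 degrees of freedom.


Step 1: Rank x and y separately (midranks; no ties here).
rank(x): 2->2, 12->4, 13->5, 15->7, 14->6, 1->1, 11->3
rank(y): 2->2, 7->7, 1->1, 4->4, 6->6, 5->5, 3->3
Step 2: d_i = R_x(i) - R_y(i); compute d_i^2.
  (2-2)^2=0, (4-7)^2=9, (5-1)^2=16, (7-4)^2=9, (6-6)^2=0, (1-5)^2=16, (3-3)^2=0
sum(d^2) = 50.
Step 3: rho = 1 - 6*50 / (7*(7^2 - 1)) = 1 - 300/336 = 0.107143.
Step 4: Under H0, t = rho * sqrt((n-2)/(1-rho^2)) = 0.2410 ~ t(5).
Step 5: Two-sided p-value from the t-distribution with 5 df = 0.819151.
Step 6: alpha = 0.1. fail to reject H0.

rho = 0.1071, p = 0.819151, fail to reject H0 at alpha = 0.1.


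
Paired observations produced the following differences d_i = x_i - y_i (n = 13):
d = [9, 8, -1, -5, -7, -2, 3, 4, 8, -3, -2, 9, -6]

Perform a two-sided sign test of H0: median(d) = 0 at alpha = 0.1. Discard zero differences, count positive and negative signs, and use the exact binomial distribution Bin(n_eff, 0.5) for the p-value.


Step 1: Discard zero differences. Original n = 13; n_eff = number of nonzero differences = 13.
Nonzero differences (with sign): +9, +8, -1, -5, -7, -2, +3, +4, +8, -3, -2, +9, -6
Step 2: Count signs: positive = 6, negative = 7.
Step 3: Under H0: P(positive) = 0.5, so the number of positives S ~ Bin(13, 0.5).
Step 4: Two-sided exact p-value = sum of Bin(13,0.5) probabilities at or below the observed probability = 1.000000.
Step 5: alpha = 0.1. fail to reject H0.

n_eff = 13, pos = 6, neg = 7, p = 1.000000, fail to reject H0.


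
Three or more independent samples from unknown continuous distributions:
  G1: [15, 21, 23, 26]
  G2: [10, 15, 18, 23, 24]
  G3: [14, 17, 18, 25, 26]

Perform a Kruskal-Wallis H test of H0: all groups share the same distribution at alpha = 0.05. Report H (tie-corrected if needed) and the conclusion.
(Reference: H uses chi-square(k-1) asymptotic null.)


Step 1: Combine all N = 14 observations and assign midranks.
sorted (value, group, rank): (10,G2,1), (14,G3,2), (15,G1,3.5), (15,G2,3.5), (17,G3,5), (18,G2,6.5), (18,G3,6.5), (21,G1,8), (23,G1,9.5), (23,G2,9.5), (24,G2,11), (25,G3,12), (26,G1,13.5), (26,G3,13.5)
Step 2: Sum ranks within each group.
R_1 = 34.5 (n_1 = 4)
R_2 = 31.5 (n_2 = 5)
R_3 = 39 (n_3 = 5)
Step 3: H = 12/(N(N+1)) * sum(R_i^2/n_i) - 3(N+1)
     = 12/(14*15) * (34.5^2/4 + 31.5^2/5 + 39^2/5) - 3*15
     = 0.057143 * 800.212 - 45
     = 0.726429.
Step 4: Ties present; correction factor C = 1 - 24/(14^3 - 14) = 0.991209. Corrected H = 0.726429 / 0.991209 = 0.732871.
Step 5: Under H0, H ~ chi^2(2); p-value = 0.693201.
Step 6: alpha = 0.05. fail to reject H0.

H = 0.7329, df = 2, p = 0.693201, fail to reject H0.


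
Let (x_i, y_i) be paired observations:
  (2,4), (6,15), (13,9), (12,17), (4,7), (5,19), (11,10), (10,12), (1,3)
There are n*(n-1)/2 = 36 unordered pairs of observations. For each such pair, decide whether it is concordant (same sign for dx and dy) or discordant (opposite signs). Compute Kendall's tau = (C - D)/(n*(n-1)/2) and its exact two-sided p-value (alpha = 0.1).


Step 1: Enumerate the 36 unordered pairs (i,j) with i<j and classify each by sign(x_j-x_i) * sign(y_j-y_i).
  (1,2):dx=+4,dy=+11->C; (1,3):dx=+11,dy=+5->C; (1,4):dx=+10,dy=+13->C; (1,5):dx=+2,dy=+3->C
  (1,6):dx=+3,dy=+15->C; (1,7):dx=+9,dy=+6->C; (1,8):dx=+8,dy=+8->C; (1,9):dx=-1,dy=-1->C
  (2,3):dx=+7,dy=-6->D; (2,4):dx=+6,dy=+2->C; (2,5):dx=-2,dy=-8->C; (2,6):dx=-1,dy=+4->D
  (2,7):dx=+5,dy=-5->D; (2,8):dx=+4,dy=-3->D; (2,9):dx=-5,dy=-12->C; (3,4):dx=-1,dy=+8->D
  (3,5):dx=-9,dy=-2->C; (3,6):dx=-8,dy=+10->D; (3,7):dx=-2,dy=+1->D; (3,8):dx=-3,dy=+3->D
  (3,9):dx=-12,dy=-6->C; (4,5):dx=-8,dy=-10->C; (4,6):dx=-7,dy=+2->D; (4,7):dx=-1,dy=-7->C
  (4,8):dx=-2,dy=-5->C; (4,9):dx=-11,dy=-14->C; (5,6):dx=+1,dy=+12->C; (5,7):dx=+7,dy=+3->C
  (5,8):dx=+6,dy=+5->C; (5,9):dx=-3,dy=-4->C; (6,7):dx=+6,dy=-9->D; (6,8):dx=+5,dy=-7->D
  (6,9):dx=-4,dy=-16->C; (7,8):dx=-1,dy=+2->D; (7,9):dx=-10,dy=-7->C; (8,9):dx=-9,dy=-9->C
Step 2: C = 24, D = 12, total pairs = 36.
Step 3: tau = (C - D)/(n(n-1)/2) = (24 - 12)/36 = 0.333333.
Step 4: Exact two-sided p-value (enumerate n! = 362880 permutations of y under H0): p = 0.259518.
Step 5: alpha = 0.1. fail to reject H0.

tau_b = 0.3333 (C=24, D=12), p = 0.259518, fail to reject H0.


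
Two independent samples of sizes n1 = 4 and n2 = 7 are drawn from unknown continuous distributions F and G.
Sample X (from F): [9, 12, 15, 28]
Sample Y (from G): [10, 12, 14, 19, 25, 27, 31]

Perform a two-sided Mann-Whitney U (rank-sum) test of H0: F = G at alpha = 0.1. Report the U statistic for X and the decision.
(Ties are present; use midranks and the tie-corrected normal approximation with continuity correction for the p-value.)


Step 1: Combine and sort all 11 observations; assign midranks.
sorted (value, group): (9,X), (10,Y), (12,X), (12,Y), (14,Y), (15,X), (19,Y), (25,Y), (27,Y), (28,X), (31,Y)
ranks: 9->1, 10->2, 12->3.5, 12->3.5, 14->5, 15->6, 19->7, 25->8, 27->9, 28->10, 31->11
Step 2: Rank sum for X: R1 = 1 + 3.5 + 6 + 10 = 20.5.
Step 3: U_X = R1 - n1(n1+1)/2 = 20.5 - 4*5/2 = 20.5 - 10 = 10.5.
       U_Y = n1*n2 - U_X = 28 - 10.5 = 17.5.
Step 4: Ties are present, so use the tie-corrected normal approximation (with continuity correction) for the p-value.
Step 5: p-value = 0.569872; compare to alpha = 0.1. fail to reject H0.

U_X = 10.5, p = 0.569872, fail to reject H0 at alpha = 0.1.


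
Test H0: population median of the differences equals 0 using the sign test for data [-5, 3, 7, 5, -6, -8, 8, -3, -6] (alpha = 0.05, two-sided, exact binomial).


Step 1: Discard zero differences. Original n = 9; n_eff = number of nonzero differences = 9.
Nonzero differences (with sign): -5, +3, +7, +5, -6, -8, +8, -3, -6
Step 2: Count signs: positive = 4, negative = 5.
Step 3: Under H0: P(positive) = 0.5, so the number of positives S ~ Bin(9, 0.5).
Step 4: Two-sided exact p-value = sum of Bin(9,0.5) probabilities at or below the observed probability = 1.000000.
Step 5: alpha = 0.05. fail to reject H0.

n_eff = 9, pos = 4, neg = 5, p = 1.000000, fail to reject H0.


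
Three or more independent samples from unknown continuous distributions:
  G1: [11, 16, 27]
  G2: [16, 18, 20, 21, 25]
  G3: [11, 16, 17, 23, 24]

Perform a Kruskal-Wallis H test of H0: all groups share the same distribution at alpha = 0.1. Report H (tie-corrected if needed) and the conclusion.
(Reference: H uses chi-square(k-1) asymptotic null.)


Step 1: Combine all N = 13 observations and assign midranks.
sorted (value, group, rank): (11,G1,1.5), (11,G3,1.5), (16,G1,4), (16,G2,4), (16,G3,4), (17,G3,6), (18,G2,7), (20,G2,8), (21,G2,9), (23,G3,10), (24,G3,11), (25,G2,12), (27,G1,13)
Step 2: Sum ranks within each group.
R_1 = 18.5 (n_1 = 3)
R_2 = 40 (n_2 = 5)
R_3 = 32.5 (n_3 = 5)
Step 3: H = 12/(N(N+1)) * sum(R_i^2/n_i) - 3(N+1)
     = 12/(13*14) * (18.5^2/3 + 40^2/5 + 32.5^2/5) - 3*14
     = 0.065934 * 645.333 - 42
     = 0.549451.
Step 4: Ties present; correction factor C = 1 - 30/(13^3 - 13) = 0.986264. Corrected H = 0.549451 / 0.986264 = 0.557103.
Step 5: Under H0, H ~ chi^2(2); p-value = 0.756879.
Step 6: alpha = 0.1. fail to reject H0.

H = 0.5571, df = 2, p = 0.756879, fail to reject H0.


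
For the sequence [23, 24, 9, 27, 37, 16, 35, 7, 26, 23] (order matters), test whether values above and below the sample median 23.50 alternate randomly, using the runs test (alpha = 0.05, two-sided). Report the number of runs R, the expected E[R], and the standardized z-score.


Step 1: Compute median = 23.50; label A = above, B = below.
Labels in order: BABAABABAB  (n_A = 5, n_B = 5)
Step 2: Count runs R = 9.
Step 3: Under H0 (random ordering), E[R] = 2*n_A*n_B/(n_A+n_B) + 1 = 2*5*5/10 + 1 = 6.0000.
        Var[R] = 2*n_A*n_B*(2*n_A*n_B - n_A - n_B) / ((n_A+n_B)^2 * (n_A+n_B-1)) = 2000/900 = 2.2222.
        SD[R] = 1.4907.
Step 4: Continuity-corrected z = (R - 0.5 - E[R]) / SD[R] = (9 - 0.5 - 6.0000) / 1.4907 = 1.6771.
Step 5: Two-sided p-value via normal approximation = 2*(1 - Phi(|z|)) = 0.093533.
Step 6: alpha = 0.05. fail to reject H0.

R = 9, z = 1.6771, p = 0.093533, fail to reject H0.


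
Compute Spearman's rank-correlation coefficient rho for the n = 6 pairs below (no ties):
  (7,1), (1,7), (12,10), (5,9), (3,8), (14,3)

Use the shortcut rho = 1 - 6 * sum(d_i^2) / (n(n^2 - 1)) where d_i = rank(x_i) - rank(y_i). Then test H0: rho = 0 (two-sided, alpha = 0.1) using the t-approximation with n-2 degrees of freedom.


Step 1: Rank x and y separately (midranks; no ties here).
rank(x): 7->4, 1->1, 12->5, 5->3, 3->2, 14->6
rank(y): 1->1, 7->3, 10->6, 9->5, 8->4, 3->2
Step 2: d_i = R_x(i) - R_y(i); compute d_i^2.
  (4-1)^2=9, (1-3)^2=4, (5-6)^2=1, (3-5)^2=4, (2-4)^2=4, (6-2)^2=16
sum(d^2) = 38.
Step 3: rho = 1 - 6*38 / (6*(6^2 - 1)) = 1 - 228/210 = -0.085714.
Step 4: Under H0, t = rho * sqrt((n-2)/(1-rho^2)) = -0.1721 ~ t(4).
Step 5: Two-sided p-value from the t-distribution with 4 df = 0.871743.
Step 6: alpha = 0.1. fail to reject H0.

rho = -0.0857, p = 0.871743, fail to reject H0 at alpha = 0.1.


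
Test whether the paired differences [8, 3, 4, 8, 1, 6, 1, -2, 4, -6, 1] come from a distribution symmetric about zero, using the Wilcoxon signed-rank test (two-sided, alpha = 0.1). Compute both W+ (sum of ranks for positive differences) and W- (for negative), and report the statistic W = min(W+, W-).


Step 1: Drop any zero differences (none here) and take |d_i|.
|d| = [8, 3, 4, 8, 1, 6, 1, 2, 4, 6, 1]
Step 2: Midrank |d_i| (ties get averaged ranks).
ranks: |8|->10.5, |3|->5, |4|->6.5, |8|->10.5, |1|->2, |6|->8.5, |1|->2, |2|->4, |4|->6.5, |6|->8.5, |1|->2
Step 3: Attach original signs; sum ranks with positive sign and with negative sign.
W+ = 10.5 + 5 + 6.5 + 10.5 + 2 + 8.5 + 2 + 6.5 + 2 = 53.5
W- = 4 + 8.5 = 12.5
(Check: W+ + W- = 66 should equal n(n+1)/2 = 66.)
Step 4: Test statistic W = min(W+, W-) = 12.5.
Step 5: Ties in |d|, so use the tie-corrected normal approximation.
        E[W] = n(n+1)/4 = 11*12/4 = 33.
        Tie groups: |d|=1 (t=3), |d|=4 (t=2), |d|=6 (t=2), |d|=8 (t=2); sum(t^3 - t) = 42.
        Var[W] = n(n+1)(2n+1)/24 - sum(t^3-t)/48 = 3036/24 - 42/48 = 125.625.
        z = (W - E[W]) / sqrt(Var[W]) = (12.5 - 33) / 11.2083 = -1.8290.
        Two-sided p = 2*Phi(z) = 0.067398.
Step 6: alpha = 0.1. reject H0.

W+ = 53.5, W- = 12.5, W = min = 12.5, p = 0.067398, reject H0.


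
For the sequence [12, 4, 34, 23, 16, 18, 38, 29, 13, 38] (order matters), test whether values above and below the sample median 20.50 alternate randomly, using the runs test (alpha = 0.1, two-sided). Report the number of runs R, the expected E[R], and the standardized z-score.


Step 1: Compute median = 20.50; label A = above, B = below.
Labels in order: BBAABBAABA  (n_A = 5, n_B = 5)
Step 2: Count runs R = 6.
Step 3: Under H0 (random ordering), E[R] = 2*n_A*n_B/(n_A+n_B) + 1 = 2*5*5/10 + 1 = 6.0000.
        Var[R] = 2*n_A*n_B*(2*n_A*n_B - n_A - n_B) / ((n_A+n_B)^2 * (n_A+n_B-1)) = 2000/900 = 2.2222.
        SD[R] = 1.4907.
Step 4: R = E[R], so z = 0 with no continuity correction.
Step 5: Two-sided p-value via normal approximation = 2*(1 - Phi(|z|)) = 1.000000.
Step 6: alpha = 0.1. fail to reject H0.

R = 6, z = 0.0000, p = 1.000000, fail to reject H0.


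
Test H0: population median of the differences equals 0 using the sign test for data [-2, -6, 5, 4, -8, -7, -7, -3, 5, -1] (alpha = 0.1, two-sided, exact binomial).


Step 1: Discard zero differences. Original n = 10; n_eff = number of nonzero differences = 10.
Nonzero differences (with sign): -2, -6, +5, +4, -8, -7, -7, -3, +5, -1
Step 2: Count signs: positive = 3, negative = 7.
Step 3: Under H0: P(positive) = 0.5, so the number of positives S ~ Bin(10, 0.5).
Step 4: Two-sided exact p-value = sum of Bin(10,0.5) probabilities at or below the observed probability = 0.343750.
Step 5: alpha = 0.1. fail to reject H0.

n_eff = 10, pos = 3, neg = 7, p = 0.343750, fail to reject H0.


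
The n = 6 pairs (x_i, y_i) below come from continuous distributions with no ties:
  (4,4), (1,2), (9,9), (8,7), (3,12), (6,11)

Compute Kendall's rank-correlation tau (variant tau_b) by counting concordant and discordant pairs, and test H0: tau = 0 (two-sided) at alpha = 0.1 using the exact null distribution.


Step 1: Enumerate the 15 unordered pairs (i,j) with i<j and classify each by sign(x_j-x_i) * sign(y_j-y_i).
  (1,2):dx=-3,dy=-2->C; (1,3):dx=+5,dy=+5->C; (1,4):dx=+4,dy=+3->C; (1,5):dx=-1,dy=+8->D
  (1,6):dx=+2,dy=+7->C; (2,3):dx=+8,dy=+7->C; (2,4):dx=+7,dy=+5->C; (2,5):dx=+2,dy=+10->C
  (2,6):dx=+5,dy=+9->C; (3,4):dx=-1,dy=-2->C; (3,5):dx=-6,dy=+3->D; (3,6):dx=-3,dy=+2->D
  (4,5):dx=-5,dy=+5->D; (4,6):dx=-2,dy=+4->D; (5,6):dx=+3,dy=-1->D
Step 2: C = 9, D = 6, total pairs = 15.
Step 3: tau = (C - D)/(n(n-1)/2) = (9 - 6)/15 = 0.200000.
Step 4: Exact two-sided p-value (enumerate n! = 720 permutations of y under H0): p = 0.719444.
Step 5: alpha = 0.1. fail to reject H0.

tau_b = 0.2000 (C=9, D=6), p = 0.719444, fail to reject H0.


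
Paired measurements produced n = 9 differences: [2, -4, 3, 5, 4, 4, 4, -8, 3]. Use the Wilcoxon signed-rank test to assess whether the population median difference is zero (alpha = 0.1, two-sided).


Step 1: Drop any zero differences (none here) and take |d_i|.
|d| = [2, 4, 3, 5, 4, 4, 4, 8, 3]
Step 2: Midrank |d_i| (ties get averaged ranks).
ranks: |2|->1, |4|->5.5, |3|->2.5, |5|->8, |4|->5.5, |4|->5.5, |4|->5.5, |8|->9, |3|->2.5
Step 3: Attach original signs; sum ranks with positive sign and with negative sign.
W+ = 1 + 2.5 + 8 + 5.5 + 5.5 + 5.5 + 2.5 = 30.5
W- = 5.5 + 9 = 14.5
(Check: W+ + W- = 45 should equal n(n+1)/2 = 45.)
Step 4: Test statistic W = min(W+, W-) = 14.5.
Step 5: Ties in |d|, so use the tie-corrected normal approximation.
        E[W] = n(n+1)/4 = 9*10/4 = 22.5.
        Tie groups: |d|=3 (t=2), |d|=4 (t=4); sum(t^3 - t) = 66.
        Var[W] = n(n+1)(2n+1)/24 - sum(t^3-t)/48 = 1710/24 - 66/48 = 69.875.
        z = (W - E[W]) / sqrt(Var[W]) = (14.5 - 22.5) / 8.3591 = -0.9570.
        Two-sided p = 2*Phi(z) = 0.338548.
Step 6: alpha = 0.1. fail to reject H0.

W+ = 30.5, W- = 14.5, W = min = 14.5, p = 0.338548, fail to reject H0.


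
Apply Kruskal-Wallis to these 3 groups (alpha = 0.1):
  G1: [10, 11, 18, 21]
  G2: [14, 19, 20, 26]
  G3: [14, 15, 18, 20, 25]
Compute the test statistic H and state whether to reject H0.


Step 1: Combine all N = 13 observations and assign midranks.
sorted (value, group, rank): (10,G1,1), (11,G1,2), (14,G2,3.5), (14,G3,3.5), (15,G3,5), (18,G1,6.5), (18,G3,6.5), (19,G2,8), (20,G2,9.5), (20,G3,9.5), (21,G1,11), (25,G3,12), (26,G2,13)
Step 2: Sum ranks within each group.
R_1 = 20.5 (n_1 = 4)
R_2 = 34 (n_2 = 4)
R_3 = 36.5 (n_3 = 5)
Step 3: H = 12/(N(N+1)) * sum(R_i^2/n_i) - 3(N+1)
     = 12/(13*14) * (20.5^2/4 + 34^2/4 + 36.5^2/5) - 3*14
     = 0.065934 * 660.513 - 42
     = 1.550275.
Step 4: Ties present; correction factor C = 1 - 18/(13^3 - 13) = 0.991758. Corrected H = 1.550275 / 0.991758 = 1.563158.
Step 5: Under H0, H ~ chi^2(2); p-value = 0.457683.
Step 6: alpha = 0.1. fail to reject H0.

H = 1.5632, df = 2, p = 0.457683, fail to reject H0.


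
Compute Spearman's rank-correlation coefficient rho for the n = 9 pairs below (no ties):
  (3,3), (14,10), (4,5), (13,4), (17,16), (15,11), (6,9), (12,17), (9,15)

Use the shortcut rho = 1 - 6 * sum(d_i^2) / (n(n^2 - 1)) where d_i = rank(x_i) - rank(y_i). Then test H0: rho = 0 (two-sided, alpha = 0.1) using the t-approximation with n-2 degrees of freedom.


Step 1: Rank x and y separately (midranks; no ties here).
rank(x): 3->1, 14->7, 4->2, 13->6, 17->9, 15->8, 6->3, 12->5, 9->4
rank(y): 3->1, 10->5, 5->3, 4->2, 16->8, 11->6, 9->4, 17->9, 15->7
Step 2: d_i = R_x(i) - R_y(i); compute d_i^2.
  (1-1)^2=0, (7-5)^2=4, (2-3)^2=1, (6-2)^2=16, (9-8)^2=1, (8-6)^2=4, (3-4)^2=1, (5-9)^2=16, (4-7)^2=9
sum(d^2) = 52.
Step 3: rho = 1 - 6*52 / (9*(9^2 - 1)) = 1 - 312/720 = 0.566667.
Step 4: Under H0, t = rho * sqrt((n-2)/(1-rho^2)) = 1.8196 ~ t(7).
Step 5: Two-sided p-value from the t-distribution with 7 df = 0.111633.
Step 6: alpha = 0.1. fail to reject H0.

rho = 0.5667, p = 0.111633, fail to reject H0 at alpha = 0.1.
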